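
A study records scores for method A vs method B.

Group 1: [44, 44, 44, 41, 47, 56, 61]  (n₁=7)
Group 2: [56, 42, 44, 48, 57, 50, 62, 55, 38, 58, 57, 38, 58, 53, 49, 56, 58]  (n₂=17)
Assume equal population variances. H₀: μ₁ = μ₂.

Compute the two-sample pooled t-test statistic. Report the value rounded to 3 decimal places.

x̄₁=48.143, s₁=7.426, n₁=7
x̄₂=51.706, s₂=7.431, n₂=17
s_p² = [6·7.426² + 16·7.431²]/22 = 55.1994
SE = √(s_p²·(1/7+1/17)) = 3.3366
t = (48.143−51.706)/3.3366 = -1.0679
df = 22

test statistic = -1.068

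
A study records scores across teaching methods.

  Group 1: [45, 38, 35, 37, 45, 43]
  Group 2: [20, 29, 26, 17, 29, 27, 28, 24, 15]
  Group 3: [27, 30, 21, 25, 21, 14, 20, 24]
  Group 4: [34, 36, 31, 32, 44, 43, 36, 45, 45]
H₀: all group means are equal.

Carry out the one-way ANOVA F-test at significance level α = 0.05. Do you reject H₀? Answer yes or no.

Group means [40.50, 23.89, 22.75, 38.44], grand mean 30.812
SSB = Σnᵢ(x̄ᵢ−x̄)² = 2038.764; SSW = ΣΣ(x−x̄ᵢ)² = 754.111
MSB = 2038.764/3 = 679.5880; MSW = 754.111/28 = 26.9325
F = MSB/MSW = 25.2330
df = (3, 28)
p-value (upper-tail) = 0.00000
At α=0.05: p < α → reject H₀

reject H₀: yes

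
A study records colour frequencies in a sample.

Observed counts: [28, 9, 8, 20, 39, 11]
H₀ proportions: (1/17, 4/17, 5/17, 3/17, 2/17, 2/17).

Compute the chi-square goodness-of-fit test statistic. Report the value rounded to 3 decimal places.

test statistic = 146.857

n = 115; E_i = n·p_i = [6.76, 27.06, 33.82, 20.29, 13.53, 13.53]
χ² = (28−6.76)²/6.76 + (9−27.06)²/27.06 + (8−33.82)²/33.82 + (20−20.29)²/20.29 + (39−13.53)²/13.53 + (11−13.53)²/13.53 = 146.8567
df = 5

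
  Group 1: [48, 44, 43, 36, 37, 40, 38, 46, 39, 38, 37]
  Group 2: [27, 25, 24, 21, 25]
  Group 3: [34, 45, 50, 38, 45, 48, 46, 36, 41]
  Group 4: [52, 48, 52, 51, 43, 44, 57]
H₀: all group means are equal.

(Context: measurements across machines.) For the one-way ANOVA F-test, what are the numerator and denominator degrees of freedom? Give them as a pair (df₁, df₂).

k = 4 groups, N = 32 total
df = (k−1, N−k) = (4−1, 32−4) = (3, 28)

degrees of freedom = [3, 28]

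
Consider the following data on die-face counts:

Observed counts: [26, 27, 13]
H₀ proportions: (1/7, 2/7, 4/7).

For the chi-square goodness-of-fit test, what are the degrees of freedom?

degrees of freedom = 2

df = k − 1 = 3 − 1 = 2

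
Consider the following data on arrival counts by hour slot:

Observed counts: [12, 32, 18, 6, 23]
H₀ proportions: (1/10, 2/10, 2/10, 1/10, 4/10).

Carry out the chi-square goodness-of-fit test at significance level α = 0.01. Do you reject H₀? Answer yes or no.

n = 91; E_i = n·p_i = [9.10, 18.20, 18.20, 9.10, 36.40]
χ² = (12−9.10)²/9.10 + (32−18.20)²/18.20 + (18−18.20)²/18.20 + (6−9.10)²/9.10 + (23−36.40)²/36.40 = 17.3791
df = 4
p-value (upper-tail) = 0.00163
At α=0.01: p < α → reject H₀

reject H₀: yes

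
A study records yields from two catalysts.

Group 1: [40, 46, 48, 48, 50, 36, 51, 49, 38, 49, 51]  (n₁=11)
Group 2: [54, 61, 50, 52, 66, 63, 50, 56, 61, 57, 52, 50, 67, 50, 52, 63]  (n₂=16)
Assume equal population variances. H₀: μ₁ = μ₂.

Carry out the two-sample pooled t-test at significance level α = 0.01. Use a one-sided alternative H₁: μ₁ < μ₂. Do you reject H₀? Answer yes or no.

x̄₁=46.000, s₁=5.404, n₁=11
x̄₂=56.500, s₂=6.121, n₂=16
s_p² = [10·5.404² + 15·6.121²]/25 = 34.1600
SE = √(s_p²·(1/11+1/16)) = 2.2892
t = (46.000−56.500)/2.2892 = -4.5867
df = 25
p-value (one-sided, H₁ less) = 0.00005
At α=0.01: p < α → reject H₀

reject H₀: yes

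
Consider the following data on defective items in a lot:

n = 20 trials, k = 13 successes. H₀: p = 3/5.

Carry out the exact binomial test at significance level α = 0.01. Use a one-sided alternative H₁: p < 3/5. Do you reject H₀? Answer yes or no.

reject H₀: no

Exact binomial: n=20, k=13, p₀=3/5=0.6000
P(X≤13) from Σ C(n,i)·p₀^i·(1−p₀)^(n−i)
p-value (one-sided, H₁ less) = 0.74999
At α=0.01: p ≥ α → fail to reject H₀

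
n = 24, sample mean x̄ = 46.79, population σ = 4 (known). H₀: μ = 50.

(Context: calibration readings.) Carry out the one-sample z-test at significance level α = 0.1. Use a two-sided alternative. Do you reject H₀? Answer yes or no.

reject H₀: yes

SE = σ/√n = 4/√24 = 0.8165
z = (x̄−μ₀)/SE = (46.79−50)/0.8165 = -3.9314
p-value (two-sided) = 0.00008
At α=0.1: p < α → reject H₀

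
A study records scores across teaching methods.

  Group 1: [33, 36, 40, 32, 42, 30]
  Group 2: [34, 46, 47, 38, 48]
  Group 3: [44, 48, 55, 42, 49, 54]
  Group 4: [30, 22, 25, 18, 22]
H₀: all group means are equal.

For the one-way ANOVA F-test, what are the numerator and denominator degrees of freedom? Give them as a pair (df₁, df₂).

k = 4 groups, N = 22 total
df = (k−1, N−k) = (4−1, 22−4) = (3, 18)

degrees of freedom = [3, 18]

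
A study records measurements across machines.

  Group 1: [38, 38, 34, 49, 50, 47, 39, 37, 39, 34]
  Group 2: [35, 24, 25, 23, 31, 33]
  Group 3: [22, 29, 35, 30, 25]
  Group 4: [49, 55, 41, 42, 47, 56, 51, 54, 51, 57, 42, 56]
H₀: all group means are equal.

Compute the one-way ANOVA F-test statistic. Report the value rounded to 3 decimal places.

Group means [40.50, 28.50, 28.20, 50.08], grand mean 39.939
SSB = Σnᵢ(x̄ᵢ−x̄)² = 2712.162; SSW = ΣΣ(x−x̄ᵢ)² = 931.717
MSB = 2712.162/3 = 904.0540; MSW = 931.717/29 = 32.1282
F = MSB/MSW = 28.1390
df = (3, 29)

test statistic = 28.139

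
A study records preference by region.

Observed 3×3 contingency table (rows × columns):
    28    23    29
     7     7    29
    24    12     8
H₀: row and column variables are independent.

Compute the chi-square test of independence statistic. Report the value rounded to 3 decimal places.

test statistic = 24.623

Row totals [80, 43, 44], col totals [59, 42, 66], n=167
χ² = (28−28.26)²/28.26 + (23−20.12)²/20.12 + (29−31.62)²/31.62 + (7−15.19)²/15.19 + (7−10.81)²/10.81 + (29−16.99)²/16.99 + (24−15.54)²/15.54 + (12−11.07)²/11.07 + (8−17.39)²/17.39 = 24.6232
df = 4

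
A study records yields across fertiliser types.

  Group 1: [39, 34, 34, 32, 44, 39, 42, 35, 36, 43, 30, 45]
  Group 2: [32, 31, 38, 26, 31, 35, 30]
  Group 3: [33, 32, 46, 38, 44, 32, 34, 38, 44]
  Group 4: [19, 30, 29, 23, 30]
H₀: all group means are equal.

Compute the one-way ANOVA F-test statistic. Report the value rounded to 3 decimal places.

test statistic = 8.489

Group means [37.75, 31.86, 37.89, 26.20], grand mean 34.788
SSB = Σnᵢ(x̄ᵢ−x̄)² = 620.719; SSW = ΣΣ(x−x̄ᵢ)² = 706.796
MSB = 620.719/3 = 206.9064; MSW = 706.796/29 = 24.3723
F = MSB/MSW = 8.4894
df = (3, 29)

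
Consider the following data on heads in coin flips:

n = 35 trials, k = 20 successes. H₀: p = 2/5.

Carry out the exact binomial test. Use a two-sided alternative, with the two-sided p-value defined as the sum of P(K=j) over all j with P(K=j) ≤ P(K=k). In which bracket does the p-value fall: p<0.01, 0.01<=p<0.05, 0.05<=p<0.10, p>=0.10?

Exact binomial: n=35, k=20, p₀=2/5=0.4000
P(X=j) = C(n,j)·p₀^j·(1−p₀)^(n−j); p = Σ P(X=j) over j with P(X=j) ≤ P(X=20)
p-value (two-sided) = 0.05600
→ bracket: 0.05<=p<0.10

p-value bracket: 0.05<=p<0.10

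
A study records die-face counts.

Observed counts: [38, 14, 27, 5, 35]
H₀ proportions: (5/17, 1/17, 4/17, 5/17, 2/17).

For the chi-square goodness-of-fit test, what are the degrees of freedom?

df = k − 1 = 5 − 1 = 4

degrees of freedom = 4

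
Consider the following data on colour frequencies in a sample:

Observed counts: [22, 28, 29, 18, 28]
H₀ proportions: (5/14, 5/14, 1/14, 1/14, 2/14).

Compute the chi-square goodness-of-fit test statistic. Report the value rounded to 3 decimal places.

test statistic = 77.787

n = 125; E_i = n·p_i = [44.64, 44.64, 8.93, 8.93, 17.86]
χ² = (22−44.64)²/44.64 + (28−44.64)²/44.64 + (29−8.93)²/8.93 + (18−8.93)²/8.93 + (28−17.86)²/17.86 = 77.7872
df = 4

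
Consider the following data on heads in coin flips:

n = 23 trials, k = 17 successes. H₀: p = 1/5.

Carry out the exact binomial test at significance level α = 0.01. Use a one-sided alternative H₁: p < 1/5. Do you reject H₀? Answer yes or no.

reject H₀: no

Exact binomial: n=23, k=17, p₀=1/5=0.2000
P(X≤17) from Σ C(n,i)·p₀^i·(1−p₀)^(n−i)
p-value (one-sided, H₁ less) = 1.00000
At α=0.01: p ≥ α → fail to reject H₀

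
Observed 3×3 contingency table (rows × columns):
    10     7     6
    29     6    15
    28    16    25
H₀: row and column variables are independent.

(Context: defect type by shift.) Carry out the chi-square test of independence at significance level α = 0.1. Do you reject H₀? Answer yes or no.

reject H₀: no

Row totals [23, 50, 69], col totals [67, 29, 46], n=142
χ² = (10−10.85)²/10.85 + (7−4.70)²/4.70 + (6−7.45)²/7.45 + (29−23.59)²/23.59 + (6−10.21)²/10.21 + (15−16.20)²/16.20 + (28−32.56)²/32.56 + (16−14.09)²/14.09 + (25−22.35)²/22.35 = 5.7533
df = 4
p-value (upper-tail) = 0.21834
At α=0.1: p ≥ α → fail to reject H₀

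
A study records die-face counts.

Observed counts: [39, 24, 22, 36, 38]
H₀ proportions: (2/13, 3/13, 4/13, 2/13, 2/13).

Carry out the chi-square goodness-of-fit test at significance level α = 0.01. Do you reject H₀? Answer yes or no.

reject H₀: yes

n = 159; E_i = n·p_i = [24.46, 36.69, 48.92, 24.46, 24.46]
χ² = (39−24.46)²/24.46 + (24−36.69)²/36.69 + (22−48.92)²/48.92 + (36−24.46)²/24.46 + (38−24.46)²/24.46 = 40.7830
df = 4
p-value (upper-tail) = 0.00000
At α=0.01: p < α → reject H₀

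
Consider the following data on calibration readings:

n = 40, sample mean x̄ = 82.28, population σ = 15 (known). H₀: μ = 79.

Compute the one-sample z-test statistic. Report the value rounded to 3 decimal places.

test statistic = 1.383

SE = σ/√n = 15/√40 = 2.3717
z = (x̄−μ₀)/SE = (82.28−79)/2.3717 = 1.3830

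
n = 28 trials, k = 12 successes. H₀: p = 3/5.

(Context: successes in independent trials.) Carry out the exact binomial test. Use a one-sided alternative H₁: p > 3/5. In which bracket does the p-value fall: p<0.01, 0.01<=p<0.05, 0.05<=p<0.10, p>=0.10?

Exact binomial: n=28, k=12, p₀=3/5=0.6000
P(X≥12) from Σ C(n,i)·p₀^i·(1−p₀)^(n−i)
p-value (one-sided, H₁ greater) = 0.97849
→ bracket: p>=0.10

p-value bracket: p>=0.10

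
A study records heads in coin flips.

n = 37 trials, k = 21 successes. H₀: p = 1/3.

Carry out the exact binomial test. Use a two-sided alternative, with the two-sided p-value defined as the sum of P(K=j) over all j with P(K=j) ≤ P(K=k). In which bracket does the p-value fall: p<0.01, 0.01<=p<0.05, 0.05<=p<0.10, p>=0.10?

Exact binomial: n=37, k=21, p₀=1/3=0.3333
P(X=j) = C(n,j)·p₀^j·(1−p₀)^(n−j); p = Σ P(X=j) over j with P(X=j) ≤ P(X=21)
p-value (two-sided) = 0.00448
→ bracket: p<0.01

p-value bracket: p<0.01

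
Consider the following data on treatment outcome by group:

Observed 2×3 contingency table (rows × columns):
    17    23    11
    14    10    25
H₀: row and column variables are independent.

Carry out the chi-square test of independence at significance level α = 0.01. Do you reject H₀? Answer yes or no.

Row totals [51, 49], col totals [31, 33, 36], n=100
χ² = (17−15.81)²/15.81 + (23−16.83)²/16.83 + (11−18.36)²/18.36 + (14−15.19)²/15.19 + (10−16.17)²/16.17 + (25−17.64)²/17.64 = 10.8203
df = 2
p-value (upper-tail) = 0.00447
At α=0.01: p < α → reject H₀

reject H₀: yes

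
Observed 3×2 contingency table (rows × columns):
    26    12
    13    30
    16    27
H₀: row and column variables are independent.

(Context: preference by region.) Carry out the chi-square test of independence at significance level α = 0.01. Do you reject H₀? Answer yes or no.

Row totals [38, 43, 43], col totals [55, 69], n=124
χ² = (26−16.85)²/16.85 + (12−21.15)²/21.15 + (13−19.07)²/19.07 + (30−23.93)²/23.93 + (16−19.07)²/19.07 + (27−23.93)²/23.93 = 13.2814
df = 2
p-value (upper-tail) = 0.00131
At α=0.01: p < α → reject H₀

reject H₀: yes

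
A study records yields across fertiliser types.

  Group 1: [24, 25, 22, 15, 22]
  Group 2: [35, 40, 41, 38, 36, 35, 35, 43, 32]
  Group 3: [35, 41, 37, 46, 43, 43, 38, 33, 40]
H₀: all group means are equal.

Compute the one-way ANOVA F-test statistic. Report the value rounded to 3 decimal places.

Group means [21.60, 37.22, 39.56], grand mean 34.739
SSB = Σnᵢ(x̄ᵢ−x̄)² = 1127.457; SSW = ΣΣ(x−x̄ᵢ)² = 300.978
MSB = 1127.457/2 = 563.7285; MSW = 300.978/20 = 15.0489
F = MSB/MSW = 37.4598
df = (2, 20)

test statistic = 37.460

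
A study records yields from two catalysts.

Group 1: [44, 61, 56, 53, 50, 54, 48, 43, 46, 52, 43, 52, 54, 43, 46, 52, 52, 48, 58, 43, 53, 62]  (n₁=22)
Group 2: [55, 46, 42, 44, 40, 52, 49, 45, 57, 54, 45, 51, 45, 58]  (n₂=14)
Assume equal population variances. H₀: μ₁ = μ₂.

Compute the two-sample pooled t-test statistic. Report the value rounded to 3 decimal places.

x̄₁=50.591, s₁=5.754, n₁=22
x̄₂=48.786, s₂=5.754, n₂=14
s_p² = [21·5.754² + 13·5.754²]/34 = 33.1081
SE = √(s_p²·(1/22+1/14)) = 1.9672
t = (50.591−48.786)/1.9672 = 0.9177
df = 34

test statistic = 0.918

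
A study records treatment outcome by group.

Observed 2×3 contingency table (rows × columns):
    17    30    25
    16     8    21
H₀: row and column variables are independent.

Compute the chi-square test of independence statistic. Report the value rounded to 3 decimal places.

Row totals [72, 45], col totals [33, 38, 46], n=117
χ² = (17−20.31)²/20.31 + (30−23.38)²/23.38 + (25−28.31)²/28.31 + (16−12.69)²/12.69 + (8−14.62)²/14.62 + (21−17.69)²/17.69 = 7.2714
df = 2

test statistic = 7.271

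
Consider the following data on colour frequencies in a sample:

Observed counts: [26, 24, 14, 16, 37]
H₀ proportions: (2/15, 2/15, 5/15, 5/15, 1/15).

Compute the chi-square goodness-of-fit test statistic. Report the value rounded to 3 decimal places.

test statistic = 150.359

n = 117; E_i = n·p_i = [15.60, 15.60, 39.00, 39.00, 7.80]
χ² = (26−15.60)²/15.60 + (24−15.60)²/15.60 + (14−39.00)²/39.00 + (16−39.00)²/39.00 + (37−7.80)²/7.80 = 150.3590
df = 4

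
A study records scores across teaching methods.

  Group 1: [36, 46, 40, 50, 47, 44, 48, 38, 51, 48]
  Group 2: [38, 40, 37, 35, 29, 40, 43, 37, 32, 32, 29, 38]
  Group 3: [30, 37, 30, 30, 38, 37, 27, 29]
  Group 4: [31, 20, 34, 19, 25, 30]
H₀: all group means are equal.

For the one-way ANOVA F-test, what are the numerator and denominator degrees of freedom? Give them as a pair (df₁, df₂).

k = 4 groups, N = 36 total
df = (k−1, N−k) = (4−1, 36−4) = (3, 32)

degrees of freedom = [3, 32]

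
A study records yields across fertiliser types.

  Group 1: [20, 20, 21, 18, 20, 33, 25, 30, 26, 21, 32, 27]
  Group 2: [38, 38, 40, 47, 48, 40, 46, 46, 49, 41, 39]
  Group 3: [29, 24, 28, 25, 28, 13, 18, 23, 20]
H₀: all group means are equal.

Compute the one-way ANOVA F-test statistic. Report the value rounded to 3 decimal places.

Group means [24.42, 42.91, 23.11], grand mean 30.406
SSB = Σnᵢ(x̄ᵢ−x̄)² = 2629.004; SSW = ΣΣ(x−x̄ᵢ)² = 702.715
MSB = 2629.004/2 = 1314.5021; MSW = 702.715/29 = 24.2315
F = MSB/MSW = 54.2476
df = (2, 29)

test statistic = 54.248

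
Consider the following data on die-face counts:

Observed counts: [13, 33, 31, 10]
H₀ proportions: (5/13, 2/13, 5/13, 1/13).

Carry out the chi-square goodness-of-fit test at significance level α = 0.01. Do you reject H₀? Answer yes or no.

reject H₀: yes

n = 87; E_i = n·p_i = [33.46, 13.38, 33.46, 6.69]
χ² = (13−33.46)²/33.46 + (33−13.38)²/13.38 + (31−33.46)²/33.46 + (10−6.69)²/6.69 = 43.0747
df = 3
p-value (upper-tail) = 0.00000
At α=0.01: p < α → reject H₀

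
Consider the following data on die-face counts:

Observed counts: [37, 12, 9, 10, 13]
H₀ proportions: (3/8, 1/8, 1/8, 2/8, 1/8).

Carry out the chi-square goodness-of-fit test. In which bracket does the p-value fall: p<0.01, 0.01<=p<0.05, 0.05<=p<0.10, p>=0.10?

p-value bracket: 0.05<=p<0.10

n = 81; E_i = n·p_i = [30.38, 10.12, 10.12, 20.25, 10.12]
χ² = (37−30.38)²/30.38 + (12−10.12)²/10.12 + (9−10.12)²/10.12 + (10−20.25)²/20.25 + (13−10.12)²/10.12 = 7.9218
df = 4
p-value (upper-tail) = 0.09448
→ bracket: 0.05<=p<0.10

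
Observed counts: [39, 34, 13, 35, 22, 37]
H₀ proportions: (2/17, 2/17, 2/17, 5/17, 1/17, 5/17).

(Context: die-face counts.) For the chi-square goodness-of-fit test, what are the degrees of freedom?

df = k − 1 = 6 − 1 = 5

degrees of freedom = 5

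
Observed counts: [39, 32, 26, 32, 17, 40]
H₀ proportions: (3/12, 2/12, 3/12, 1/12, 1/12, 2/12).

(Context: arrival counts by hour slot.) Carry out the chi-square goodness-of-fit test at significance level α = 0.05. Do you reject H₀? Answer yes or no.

n = 186; E_i = n·p_i = [46.50, 31.00, 46.50, 15.50, 15.50, 31.00]
χ² = (39−46.50)²/46.50 + (32−31.00)²/31.00 + (26−46.50)²/46.50 + (32−15.50)²/15.50 + (17−15.50)²/15.50 + (40−31.00)²/31.00 = 30.6022
df = 5
p-value (upper-tail) = 0.00001
At α=0.05: p < α → reject H₀

reject H₀: yes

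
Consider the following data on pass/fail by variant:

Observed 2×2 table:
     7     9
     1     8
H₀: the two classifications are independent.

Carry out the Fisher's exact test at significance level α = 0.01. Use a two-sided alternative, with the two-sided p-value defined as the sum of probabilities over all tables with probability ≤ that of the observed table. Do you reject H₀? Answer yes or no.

reject H₀: no

Margins: r₁=16, r₂=9, c₁=8, c₂=17, n=25
p_obs = C(16,7)·C(9,1)/C(25,8); sum pmf over tables with pmf ≤ p_obs
p-value (two-sided) = 0.18219
At α=0.01: p ≥ α → fail to reject H₀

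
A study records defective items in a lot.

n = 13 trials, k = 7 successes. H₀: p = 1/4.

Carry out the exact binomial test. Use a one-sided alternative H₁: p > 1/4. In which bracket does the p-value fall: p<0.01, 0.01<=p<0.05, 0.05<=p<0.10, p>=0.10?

p-value bracket: 0.01<=p<0.05

Exact binomial: n=13, k=7, p₀=1/4=0.2500
P(X≥7) from Σ C(n,i)·p₀^i·(1−p₀)^(n−i)
p-value (one-sided, H₁ greater) = 0.02429
→ bracket: 0.01<=p<0.05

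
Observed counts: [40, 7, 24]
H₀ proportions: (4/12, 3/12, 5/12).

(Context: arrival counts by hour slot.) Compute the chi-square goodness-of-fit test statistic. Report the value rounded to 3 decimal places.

n = 71; E_i = n·p_i = [23.67, 17.75, 29.58]
χ² = (40−23.67)²/23.67 + (7−17.75)²/17.75 + (24−29.58)²/29.58 = 18.8366
df = 2

test statistic = 18.837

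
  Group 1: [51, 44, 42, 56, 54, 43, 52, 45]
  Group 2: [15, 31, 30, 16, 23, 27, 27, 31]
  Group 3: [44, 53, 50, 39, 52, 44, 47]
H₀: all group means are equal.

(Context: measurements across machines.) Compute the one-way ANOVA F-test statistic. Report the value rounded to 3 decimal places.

Group means [48.38, 25.00, 47.00], grand mean 39.826
SSB = Σnᵢ(x̄ᵢ−x̄)² = 2703.429; SSW = ΣΣ(x−x̄ᵢ)² = 651.875
MSB = 2703.429/2 = 1351.7147; MSW = 651.875/20 = 32.5938
F = MSB/MSW = 41.4716
df = (2, 20)

test statistic = 41.472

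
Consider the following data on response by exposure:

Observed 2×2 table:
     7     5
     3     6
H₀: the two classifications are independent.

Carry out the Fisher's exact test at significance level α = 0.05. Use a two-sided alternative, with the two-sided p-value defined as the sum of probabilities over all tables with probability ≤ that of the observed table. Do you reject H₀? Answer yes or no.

reject H₀: no

Margins: r₁=12, r₂=9, c₁=10, c₂=11, n=21
p_obs = C(12,7)·C(9,3)/C(21,10); sum pmf over tables with pmf ≤ p_obs
p-value (two-sided) = 0.38700
At α=0.05: p ≥ α → fail to reject H₀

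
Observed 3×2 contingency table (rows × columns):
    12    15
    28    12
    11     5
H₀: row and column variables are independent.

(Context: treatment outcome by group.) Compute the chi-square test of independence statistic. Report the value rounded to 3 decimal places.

test statistic = 4.890

Row totals [27, 40, 16], col totals [51, 32], n=83
χ² = (12−16.59)²/16.59 + (15−10.41)²/10.41 + (28−24.58)²/24.58 + (12−15.42)²/15.42 + (11−9.83)²/9.83 + (5−6.17)²/6.17 = 4.8902
df = 2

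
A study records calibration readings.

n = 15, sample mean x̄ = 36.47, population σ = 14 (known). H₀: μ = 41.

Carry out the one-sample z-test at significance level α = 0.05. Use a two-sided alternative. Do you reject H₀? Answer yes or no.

reject H₀: no

SE = σ/√n = 14/√15 = 3.6148
z = (x̄−μ₀)/SE = (36.47−41)/3.6148 = -1.2532
p-value (two-sided) = 0.21014
At α=0.05: p ≥ α → fail to reject H₀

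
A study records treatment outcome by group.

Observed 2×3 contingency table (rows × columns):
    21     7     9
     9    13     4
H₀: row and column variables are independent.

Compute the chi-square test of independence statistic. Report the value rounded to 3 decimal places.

Row totals [37, 26], col totals [30, 20, 13], n=63
χ² = (21−17.62)²/17.62 + (7−11.75)²/11.75 + (9−7.63)²/7.63 + (9−12.38)²/12.38 + (13−8.25)²/8.25 + (4−5.37)²/5.37 = 6.8101
df = 2

test statistic = 6.810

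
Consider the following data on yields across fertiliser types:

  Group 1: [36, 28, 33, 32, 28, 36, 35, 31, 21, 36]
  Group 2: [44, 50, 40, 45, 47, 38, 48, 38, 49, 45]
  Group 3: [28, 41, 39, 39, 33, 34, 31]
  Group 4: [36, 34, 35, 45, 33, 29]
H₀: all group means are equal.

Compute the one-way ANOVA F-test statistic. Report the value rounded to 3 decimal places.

Group means [31.60, 44.40, 35.00, 35.33], grand mean 36.879
SSB = Σnᵢ(x̄ᵢ−x̄)² = 883.382; SSW = ΣΣ(x−x̄ᵢ)² = 664.133
MSB = 883.382/3 = 294.4606; MSW = 664.133/29 = 22.9011
F = MSB/MSW = 12.8579
df = (3, 29)

test statistic = 12.858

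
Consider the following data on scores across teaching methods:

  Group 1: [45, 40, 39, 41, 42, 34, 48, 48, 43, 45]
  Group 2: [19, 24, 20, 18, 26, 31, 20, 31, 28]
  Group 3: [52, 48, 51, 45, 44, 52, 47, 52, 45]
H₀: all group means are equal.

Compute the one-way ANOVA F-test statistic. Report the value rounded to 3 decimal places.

Group means [42.50, 24.11, 48.44], grand mean 38.500
SSB = Σnᵢ(x̄ᵢ−x̄)² = 2913.389; SSW = ΣΣ(x−x̄ᵢ)² = 467.611
MSB = 2913.389/2 = 1456.6944; MSW = 467.611/25 = 18.7044
F = MSB/MSW = 77.8796
df = (2, 25)

test statistic = 77.880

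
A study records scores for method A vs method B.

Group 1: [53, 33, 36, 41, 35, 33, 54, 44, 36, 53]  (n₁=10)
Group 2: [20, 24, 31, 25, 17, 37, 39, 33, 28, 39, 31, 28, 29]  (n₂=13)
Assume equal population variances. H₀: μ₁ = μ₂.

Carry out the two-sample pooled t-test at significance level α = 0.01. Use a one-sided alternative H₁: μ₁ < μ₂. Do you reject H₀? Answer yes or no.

x̄₁=41.800, s₁=8.651, n₁=10
x̄₂=29.308, s₂=6.799, n₂=13
s_p² = [9·8.651² + 12·6.799²]/21 = 58.4938
SE = √(s_p²·(1/10+1/13)) = 3.2170
t = (41.800−29.308)/3.2170 = 3.8833
df = 21
p-value (one-sided, H₁ less) = 0.99957
At α=0.01: p ≥ α → fail to reject H₀

reject H₀: no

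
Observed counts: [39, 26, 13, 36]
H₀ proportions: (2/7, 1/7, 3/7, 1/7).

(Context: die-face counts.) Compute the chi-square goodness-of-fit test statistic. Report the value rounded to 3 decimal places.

test statistic = 57.244

n = 114; E_i = n·p_i = [32.57, 16.29, 48.86, 16.29]
χ² = (39−32.57)²/32.57 + (26−16.29)²/16.29 + (13−48.86)²/48.86 + (36−16.29)²/16.29 = 57.2442
df = 3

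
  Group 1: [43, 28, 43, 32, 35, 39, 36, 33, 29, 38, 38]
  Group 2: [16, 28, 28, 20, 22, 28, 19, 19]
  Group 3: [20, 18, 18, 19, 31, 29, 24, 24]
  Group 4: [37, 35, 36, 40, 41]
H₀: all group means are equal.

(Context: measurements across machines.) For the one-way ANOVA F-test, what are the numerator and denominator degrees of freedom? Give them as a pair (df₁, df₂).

degrees of freedom = [3, 28]

k = 4 groups, N = 32 total
df = (k−1, N−k) = (4−1, 32−4) = (3, 28)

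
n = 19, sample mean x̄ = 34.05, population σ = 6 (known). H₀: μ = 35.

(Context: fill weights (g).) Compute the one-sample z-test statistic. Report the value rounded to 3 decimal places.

SE = σ/√n = 6/√19 = 1.3765
z = (x̄−μ₀)/SE = (34.05−35)/1.3765 = -0.6902

test statistic = -0.690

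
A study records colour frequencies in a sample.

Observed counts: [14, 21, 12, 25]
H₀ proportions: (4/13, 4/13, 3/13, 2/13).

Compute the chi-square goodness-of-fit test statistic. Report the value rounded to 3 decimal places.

n = 72; E_i = n·p_i = [22.15, 22.15, 16.62, 11.08]
χ² = (14−22.15)²/22.15 + (21−22.15)²/22.15 + (12−16.62)²/16.62 + (25−11.08)²/11.08 = 21.8438
df = 3

test statistic = 21.844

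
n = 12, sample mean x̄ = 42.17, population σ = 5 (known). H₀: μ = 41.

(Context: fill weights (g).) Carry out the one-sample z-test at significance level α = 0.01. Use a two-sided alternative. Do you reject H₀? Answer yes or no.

reject H₀: no

SE = σ/√n = 5/√12 = 1.4434
z = (x̄−μ₀)/SE = (42.17−41)/1.4434 = 0.8106
p-value (two-sided) = 0.41760
At α=0.01: p ≥ α → fail to reject H₀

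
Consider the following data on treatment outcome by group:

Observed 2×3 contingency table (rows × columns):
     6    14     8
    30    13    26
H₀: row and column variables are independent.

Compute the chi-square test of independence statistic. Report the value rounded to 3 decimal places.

Row totals [28, 69], col totals [36, 27, 34], n=97
χ² = (6−10.39)²/10.39 + (14−7.79)²/7.79 + (8−9.81)²/9.81 + (30−25.61)²/25.61 + (13−19.21)²/19.21 + (26−24.19)²/24.19 = 10.0282
df = 2

test statistic = 10.028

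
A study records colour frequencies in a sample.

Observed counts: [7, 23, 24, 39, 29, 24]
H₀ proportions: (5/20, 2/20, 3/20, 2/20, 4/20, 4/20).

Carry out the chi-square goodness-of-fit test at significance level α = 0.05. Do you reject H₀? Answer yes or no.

reject H₀: yes

n = 146; E_i = n·p_i = [36.50, 14.60, 21.90, 14.60, 29.20, 29.20]
χ² = (7−36.50)²/36.50 + (23−14.60)²/14.60 + (24−21.90)²/21.90 + (39−14.60)²/14.60 + (29−29.20)²/29.20 + (24−29.20)²/29.20 = 70.5822
df = 5
p-value (upper-tail) = 0.00000
At α=0.05: p < α → reject H₀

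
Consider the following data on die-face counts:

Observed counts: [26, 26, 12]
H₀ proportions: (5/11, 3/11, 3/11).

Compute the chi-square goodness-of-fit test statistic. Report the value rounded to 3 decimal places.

test statistic = 6.217

n = 64; E_i = n·p_i = [29.09, 17.45, 17.45]
χ² = (26−29.09)²/29.09 + (26−17.45)²/17.45 + (12−17.45)²/17.45 = 6.2167
df = 2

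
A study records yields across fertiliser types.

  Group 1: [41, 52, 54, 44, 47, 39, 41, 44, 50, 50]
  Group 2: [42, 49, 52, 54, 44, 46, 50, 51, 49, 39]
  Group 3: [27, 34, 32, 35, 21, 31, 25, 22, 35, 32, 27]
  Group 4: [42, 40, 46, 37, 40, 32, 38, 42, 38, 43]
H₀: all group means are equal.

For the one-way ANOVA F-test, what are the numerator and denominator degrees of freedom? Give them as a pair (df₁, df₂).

k = 4 groups, N = 41 total
df = (k−1, N−k) = (4−1, 41−4) = (3, 37)

degrees of freedom = [3, 37]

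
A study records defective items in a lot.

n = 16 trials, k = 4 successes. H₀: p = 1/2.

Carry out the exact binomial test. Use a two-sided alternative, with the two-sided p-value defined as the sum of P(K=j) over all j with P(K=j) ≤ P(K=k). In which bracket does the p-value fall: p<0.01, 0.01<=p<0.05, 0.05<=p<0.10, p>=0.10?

Exact binomial: n=16, k=4, p₀=1/2=0.5000
P(X=j) = C(n,j)·p₀^j·(1−p₀)^(n−j); p = Σ P(X=j) over j with P(X=j) ≤ P(X=4)
p-value (two-sided) = 0.07681
→ bracket: 0.05<=p<0.10

p-value bracket: 0.05<=p<0.10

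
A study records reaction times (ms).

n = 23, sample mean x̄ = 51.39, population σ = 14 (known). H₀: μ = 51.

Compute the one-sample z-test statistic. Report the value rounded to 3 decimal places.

SE = σ/√n = 14/√23 = 2.9192
z = (x̄−μ₀)/SE = (51.39−51)/2.9192 = 0.1336

test statistic = 0.134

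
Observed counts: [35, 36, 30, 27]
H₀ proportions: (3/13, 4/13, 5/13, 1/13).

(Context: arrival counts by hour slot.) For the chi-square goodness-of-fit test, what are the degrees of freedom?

degrees of freedom = 3

df = k − 1 = 4 − 1 = 3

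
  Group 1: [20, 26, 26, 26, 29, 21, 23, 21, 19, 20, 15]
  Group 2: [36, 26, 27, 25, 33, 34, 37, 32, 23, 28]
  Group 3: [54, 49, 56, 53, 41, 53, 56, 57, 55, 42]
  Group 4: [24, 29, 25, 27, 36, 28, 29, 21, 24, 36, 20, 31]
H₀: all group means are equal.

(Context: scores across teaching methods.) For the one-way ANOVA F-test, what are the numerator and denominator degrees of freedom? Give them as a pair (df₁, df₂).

degrees of freedom = [3, 39]

k = 4 groups, N = 43 total
df = (k−1, N−k) = (4−1, 43−4) = (3, 39)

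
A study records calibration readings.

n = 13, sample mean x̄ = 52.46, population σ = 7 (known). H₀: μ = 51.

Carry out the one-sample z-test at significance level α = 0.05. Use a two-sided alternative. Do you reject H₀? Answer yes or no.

reject H₀: no

SE = σ/√n = 7/√13 = 1.9415
z = (x̄−μ₀)/SE = (52.46−51)/1.9415 = 0.7520
p-value (two-sided) = 0.45204
At α=0.05: p ≥ α → fail to reject H₀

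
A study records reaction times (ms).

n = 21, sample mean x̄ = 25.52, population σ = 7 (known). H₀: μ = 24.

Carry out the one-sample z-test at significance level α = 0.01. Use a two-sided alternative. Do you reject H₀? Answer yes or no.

SE = σ/√n = 7/√21 = 1.5275
z = (x̄−μ₀)/SE = (25.52−24)/1.5275 = 0.9951
p-value (two-sided) = 0.31970
At α=0.01: p ≥ α → fail to reject H₀

reject H₀: no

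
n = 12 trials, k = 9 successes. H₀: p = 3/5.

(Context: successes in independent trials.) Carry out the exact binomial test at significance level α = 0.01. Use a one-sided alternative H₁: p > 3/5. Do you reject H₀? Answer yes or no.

reject H₀: no

Exact binomial: n=12, k=9, p₀=3/5=0.6000
P(X≥9) from Σ C(n,i)·p₀^i·(1−p₀)^(n−i)
p-value (one-sided, H₁ greater) = 0.22534
At α=0.01: p ≥ α → fail to reject H₀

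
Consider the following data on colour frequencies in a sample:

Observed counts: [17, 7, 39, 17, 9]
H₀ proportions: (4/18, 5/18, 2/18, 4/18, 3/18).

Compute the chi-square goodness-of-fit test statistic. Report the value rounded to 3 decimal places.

test statistic = 101.476

n = 89; E_i = n·p_i = [19.78, 24.72, 9.89, 19.78, 14.83]
χ² = (17−19.78)²/19.78 + (7−24.72)²/24.72 + (39−9.89)²/9.89 + (17−19.78)²/19.78 + (9−14.83)²/14.83 = 101.4764
df = 4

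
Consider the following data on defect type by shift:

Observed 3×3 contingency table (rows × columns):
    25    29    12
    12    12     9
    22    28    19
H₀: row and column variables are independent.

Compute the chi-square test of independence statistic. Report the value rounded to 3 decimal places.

test statistic = 2.124

Row totals [66, 33, 69], col totals [59, 69, 40], n=168
χ² = (25−23.18)²/23.18 + (29−27.11)²/27.11 + (12−15.71)²/15.71 + (12−11.59)²/11.59 + (12−13.55)²/13.55 + (9−7.86)²/7.86 + (22−24.23)²/24.23 + (28−28.34)²/28.34 + (19−16.43)²/16.43 = 2.1243
df = 4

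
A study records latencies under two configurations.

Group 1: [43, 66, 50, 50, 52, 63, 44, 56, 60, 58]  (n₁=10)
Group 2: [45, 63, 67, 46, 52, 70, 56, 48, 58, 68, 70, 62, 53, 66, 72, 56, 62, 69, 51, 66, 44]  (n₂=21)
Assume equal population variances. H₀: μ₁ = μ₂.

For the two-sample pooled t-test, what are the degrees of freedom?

degrees of freedom = 29

df = n₁ + n₂ − 2 = 10 + 21 − 2 = 29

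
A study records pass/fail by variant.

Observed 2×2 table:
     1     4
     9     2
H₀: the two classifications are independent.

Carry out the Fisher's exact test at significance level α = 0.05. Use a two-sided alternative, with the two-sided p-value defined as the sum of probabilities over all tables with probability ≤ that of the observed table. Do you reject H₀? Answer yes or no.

reject H₀: yes

Margins: r₁=5, r₂=11, c₁=10, c₂=6, n=16
p_obs = C(5,1)·C(11,9)/C(16,10); sum pmf over tables with pmf ≤ p_obs
p-value (two-sided) = 0.03571
At α=0.05: p < α → reject H₀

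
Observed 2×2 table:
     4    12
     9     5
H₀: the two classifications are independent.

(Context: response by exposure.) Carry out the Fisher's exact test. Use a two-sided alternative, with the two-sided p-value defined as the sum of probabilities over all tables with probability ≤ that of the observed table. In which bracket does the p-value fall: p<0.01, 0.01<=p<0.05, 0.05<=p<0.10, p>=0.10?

p-value bracket: 0.05<=p<0.10

Margins: r₁=16, r₂=14, c₁=13, c₂=17, n=30
p_obs = C(16,4)·C(14,9)/C(30,13); sum pmf over tables with pmf ≤ p_obs
p-value (two-sided) = 0.06336
→ bracket: 0.05<=p<0.10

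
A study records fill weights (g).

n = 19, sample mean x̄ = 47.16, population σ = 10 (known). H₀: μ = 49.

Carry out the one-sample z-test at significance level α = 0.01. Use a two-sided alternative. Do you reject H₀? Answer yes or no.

reject H₀: no

SE = σ/√n = 10/√19 = 2.2942
z = (x̄−μ₀)/SE = (47.16−49)/2.2942 = -0.8020
p-value (two-sided) = 0.42253
At α=0.01: p ≥ α → fail to reject H₀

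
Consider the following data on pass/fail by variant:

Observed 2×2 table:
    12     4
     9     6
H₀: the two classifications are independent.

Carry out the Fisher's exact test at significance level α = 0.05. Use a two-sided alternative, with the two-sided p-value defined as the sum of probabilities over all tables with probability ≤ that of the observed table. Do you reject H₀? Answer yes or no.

Margins: r₁=16, r₂=15, c₁=21, c₂=10, n=31
p_obs = C(16,12)·C(15,9)/C(31,21); sum pmf over tables with pmf ≤ p_obs
p-value (two-sided) = 0.45779
At α=0.05: p ≥ α → fail to reject H₀

reject H₀: no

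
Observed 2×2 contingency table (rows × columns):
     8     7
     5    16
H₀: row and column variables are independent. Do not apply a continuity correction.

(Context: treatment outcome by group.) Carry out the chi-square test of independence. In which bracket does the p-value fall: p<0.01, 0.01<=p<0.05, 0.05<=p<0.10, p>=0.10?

p-value bracket: 0.05<=p<0.10

Row totals [15, 21], col totals [13, 23], n=36
χ² = (8−5.42)²/5.42 + (7−9.58)²/9.58 + (5−7.58)²/7.58 + (16−13.42)²/13.42 = 3.3059
df = 1
p-value (upper-tail) = 0.06903
→ bracket: 0.05<=p<0.10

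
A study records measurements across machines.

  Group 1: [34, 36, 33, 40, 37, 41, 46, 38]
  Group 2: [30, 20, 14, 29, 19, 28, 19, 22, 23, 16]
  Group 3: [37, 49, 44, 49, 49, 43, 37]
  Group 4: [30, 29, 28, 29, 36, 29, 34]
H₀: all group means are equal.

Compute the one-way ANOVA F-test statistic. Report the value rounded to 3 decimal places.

Group means [38.12, 22.00, 44.00, 30.71], grand mean 32.750
SSB = Σnᵢ(x̄ᵢ−x̄)² = 2301.696; SSW = ΣΣ(x−x̄ᵢ)² = 624.304
MSB = 2301.696/3 = 767.2321; MSW = 624.304/28 = 22.2966
F = MSB/MSW = 34.4103
df = (3, 28)

test statistic = 34.410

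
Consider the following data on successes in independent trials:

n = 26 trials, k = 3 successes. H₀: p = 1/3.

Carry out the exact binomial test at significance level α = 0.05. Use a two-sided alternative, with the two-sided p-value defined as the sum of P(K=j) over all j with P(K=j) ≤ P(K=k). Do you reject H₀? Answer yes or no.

reject H₀: yes

Exact binomial: n=26, k=3, p₀=1/3=0.3333
P(X=j) = C(n,j)·p₀^j·(1−p₀)^(n−j); p = Σ P(X=j) over j with P(X=j) ≤ P(X=3)
p-value (two-sided) = 0.02029
At α=0.05: p < α → reject H₀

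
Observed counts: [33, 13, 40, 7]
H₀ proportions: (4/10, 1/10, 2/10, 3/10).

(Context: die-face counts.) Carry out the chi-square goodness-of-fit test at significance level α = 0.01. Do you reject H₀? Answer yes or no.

reject H₀: yes

n = 93; E_i = n·p_i = [37.20, 9.30, 18.60, 27.90]
χ² = (33−37.20)²/37.20 + (13−9.30)²/9.30 + (40−18.60)²/18.60 + (7−27.90)²/27.90 = 42.2240
df = 3
p-value (upper-tail) = 0.00000
At α=0.01: p < α → reject H₀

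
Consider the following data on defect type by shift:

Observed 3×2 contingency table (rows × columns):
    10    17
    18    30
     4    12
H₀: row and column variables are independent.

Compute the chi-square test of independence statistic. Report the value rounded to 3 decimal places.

Row totals [27, 48, 16], col totals [32, 59], n=91
χ² = (10−9.49)²/9.49 + (17−17.51)²/17.51 + (18−16.88)²/16.88 + (30−31.12)²/31.12 + (4−5.63)²/5.63 + (12−10.37)²/10.37 = 0.8814
df = 2

test statistic = 0.881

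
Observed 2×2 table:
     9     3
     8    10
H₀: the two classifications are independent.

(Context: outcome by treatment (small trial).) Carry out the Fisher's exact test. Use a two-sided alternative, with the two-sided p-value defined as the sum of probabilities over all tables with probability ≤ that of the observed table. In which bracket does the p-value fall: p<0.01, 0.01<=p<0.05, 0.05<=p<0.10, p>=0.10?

Margins: r₁=12, r₂=18, c₁=17, c₂=13, n=30
p_obs = C(12,9)·C(18,8)/C(30,17); sum pmf over tables with pmf ≤ p_obs
p-value (two-sided) = 0.14135
→ bracket: p>=0.10

p-value bracket: p>=0.10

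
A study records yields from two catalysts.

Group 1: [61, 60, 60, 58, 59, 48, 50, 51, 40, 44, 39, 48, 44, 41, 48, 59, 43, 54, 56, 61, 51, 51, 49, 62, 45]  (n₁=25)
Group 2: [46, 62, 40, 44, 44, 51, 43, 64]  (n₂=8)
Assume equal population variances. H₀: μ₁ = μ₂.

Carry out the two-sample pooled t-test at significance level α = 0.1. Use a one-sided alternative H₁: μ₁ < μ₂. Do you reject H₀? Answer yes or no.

x̄₁=51.280, s₁=7.323, n₁=25
x̄₂=49.250, s₂=9.051, n₂=8
s_p² = [24·7.323² + 7·9.051²]/31 = 60.0174
SE = √(s_p²·(1/25+1/8)) = 3.1469
t = (51.280−49.250)/3.1469 = 0.6451
df = 31
p-value (one-sided, H₁ less) = 0.73819
At α=0.1: p ≥ α → fail to reject H₀

reject H₀: no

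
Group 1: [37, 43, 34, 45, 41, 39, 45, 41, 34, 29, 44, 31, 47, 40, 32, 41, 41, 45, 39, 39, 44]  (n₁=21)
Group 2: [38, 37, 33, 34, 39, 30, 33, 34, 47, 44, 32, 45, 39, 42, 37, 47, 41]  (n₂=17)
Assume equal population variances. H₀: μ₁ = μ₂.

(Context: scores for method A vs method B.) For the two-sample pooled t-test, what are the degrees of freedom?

df = n₁ + n₂ − 2 = 21 + 17 − 2 = 36

degrees of freedom = 36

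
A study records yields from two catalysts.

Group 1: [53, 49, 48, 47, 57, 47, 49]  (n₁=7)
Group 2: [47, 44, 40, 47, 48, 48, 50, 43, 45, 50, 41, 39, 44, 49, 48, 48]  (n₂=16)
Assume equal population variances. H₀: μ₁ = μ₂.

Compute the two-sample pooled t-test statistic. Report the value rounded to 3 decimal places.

x̄₁=50.000, s₁=3.697, n₁=7
x̄₂=45.688, s₂=3.516, n₂=16
s_p² = [6·3.697² + 15·3.516²]/21 = 12.7351
SE = √(s_p²·(1/7+1/16)) = 1.6172
t = (50.000−45.688)/1.6172 = 2.6667
df = 21

test statistic = 2.667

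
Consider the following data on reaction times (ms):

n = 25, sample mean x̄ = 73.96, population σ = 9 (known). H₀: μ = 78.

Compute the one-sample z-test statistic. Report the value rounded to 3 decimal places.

test statistic = -2.244

SE = σ/√n = 9/√25 = 1.8000
z = (x̄−μ₀)/SE = (73.96−78)/1.8000 = -2.2444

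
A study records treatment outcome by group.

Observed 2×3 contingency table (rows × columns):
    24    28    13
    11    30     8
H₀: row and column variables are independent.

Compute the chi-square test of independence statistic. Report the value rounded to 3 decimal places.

test statistic = 3.920

Row totals [65, 49], col totals [35, 58, 21], n=114
χ² = (24−19.96)²/19.96 + (28−33.07)²/33.07 + (13−11.97)²/11.97 + (11−15.04)²/15.04 + (30−24.93)²/24.93 + (8−9.03)²/9.03 = 3.9196
df = 2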